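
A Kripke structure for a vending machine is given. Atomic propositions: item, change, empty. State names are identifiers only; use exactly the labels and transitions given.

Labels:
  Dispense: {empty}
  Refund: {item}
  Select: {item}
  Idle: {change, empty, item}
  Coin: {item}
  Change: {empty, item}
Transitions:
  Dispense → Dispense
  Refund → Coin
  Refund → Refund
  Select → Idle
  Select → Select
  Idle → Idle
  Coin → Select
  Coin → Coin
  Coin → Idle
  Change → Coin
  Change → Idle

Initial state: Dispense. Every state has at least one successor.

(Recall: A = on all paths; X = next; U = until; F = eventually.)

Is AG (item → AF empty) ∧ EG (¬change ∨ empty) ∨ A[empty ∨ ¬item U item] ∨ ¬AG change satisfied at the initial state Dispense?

Satisfied

States satisfying item → AF empty: {Dispense, Idle, Change}.
States satisfying AG (item → AF empty): {Dispense, Idle}.
States satisfying ¬change ∨ empty: {Dispense, Refund, Select, Idle, Coin, Change}.
States satisfying EG (¬change ∨ empty): {Dispense, Refund, Select, Idle, Coin, Change}.
States satisfying AG (item → AF empty) ∧ EG (¬change ∨ empty): {Dispense, Idle}.
States satisfying empty ∨ ¬item: {Dispense, Idle, Change}.
States satisfying item: {Refund, Select, Idle, Coin, Change}.
States satisfying A[empty ∨ ¬item U item]: {Refund, Select, Idle, Coin, Change}.
States satisfying change: {Idle}.
States satisfying AG change: {Idle}.
States satisfying ¬AG change: {Dispense, Refund, Select, Coin, Change}.
States satisfying A[empty ∨ ¬item U item] ∨ ¬AG change: {Dispense, Refund, Select, Idle, Coin, Change}.
States satisfying AG (item → AF empty) ∧ EG (¬change ∨ empty) ∨ A[empty ∨ ¬item U item] ∨ ¬AG change: {Dispense, Refund, Select, Idle, Coin, Change}.
Dispense ∈ Sat(AG (item → AF empty) ∧ EG (¬change ∨ empty) ∨ A[empty ∨ ¬item U item] ∨ ¬AG change).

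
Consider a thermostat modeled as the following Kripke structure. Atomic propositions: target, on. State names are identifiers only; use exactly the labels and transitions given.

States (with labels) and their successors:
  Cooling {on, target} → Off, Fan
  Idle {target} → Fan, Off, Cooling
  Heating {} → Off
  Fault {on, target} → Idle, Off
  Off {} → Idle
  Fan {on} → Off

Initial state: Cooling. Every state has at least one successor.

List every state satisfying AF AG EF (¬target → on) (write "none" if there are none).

States satisfying AG EF (¬target → on): {Cooling, Idle, Heating, Fault, Off, Fan}.
States satisfying AF AG EF (¬target → on): {Cooling, Idle, Heating, Fault, Off, Fan}.

{Cooling, Idle, Heating, Fault, Off, Fan}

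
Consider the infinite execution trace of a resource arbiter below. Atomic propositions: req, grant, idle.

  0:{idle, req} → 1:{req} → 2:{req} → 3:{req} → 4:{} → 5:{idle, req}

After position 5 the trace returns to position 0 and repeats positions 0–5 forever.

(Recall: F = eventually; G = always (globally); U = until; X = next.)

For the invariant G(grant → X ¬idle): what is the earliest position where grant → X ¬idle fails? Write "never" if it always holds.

never

grant → X ¬idle holds at every position 0..5, and those are all the positions the trace ever visits, so the invariant G(grant → X ¬idle) is never violated.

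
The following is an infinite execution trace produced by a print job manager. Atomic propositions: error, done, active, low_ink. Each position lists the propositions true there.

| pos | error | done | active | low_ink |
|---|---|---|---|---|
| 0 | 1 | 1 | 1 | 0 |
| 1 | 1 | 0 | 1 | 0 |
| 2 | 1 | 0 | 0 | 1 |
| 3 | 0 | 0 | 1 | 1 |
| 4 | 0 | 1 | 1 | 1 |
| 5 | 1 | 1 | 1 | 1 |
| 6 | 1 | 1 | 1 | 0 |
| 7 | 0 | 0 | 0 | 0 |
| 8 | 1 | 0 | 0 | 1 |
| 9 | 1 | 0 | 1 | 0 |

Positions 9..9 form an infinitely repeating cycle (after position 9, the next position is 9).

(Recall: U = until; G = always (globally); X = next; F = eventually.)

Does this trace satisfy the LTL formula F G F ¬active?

G F ¬active is false at every position 0..9, so it never becomes true and F G F ¬active fails.

No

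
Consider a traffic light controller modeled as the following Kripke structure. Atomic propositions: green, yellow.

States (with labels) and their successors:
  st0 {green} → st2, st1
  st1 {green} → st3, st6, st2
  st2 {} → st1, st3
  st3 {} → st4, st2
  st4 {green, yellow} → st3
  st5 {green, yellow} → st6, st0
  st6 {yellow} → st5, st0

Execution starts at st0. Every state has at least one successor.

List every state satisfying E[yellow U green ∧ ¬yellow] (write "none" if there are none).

States satisfying yellow: {st4, st5, st6}.
States satisfying green ∧ ¬yellow: {st0, st1}.
States satisfying E[yellow U green ∧ ¬yellow]: {st0, st1, st5, st6}.

{st0, st1, st5, st6}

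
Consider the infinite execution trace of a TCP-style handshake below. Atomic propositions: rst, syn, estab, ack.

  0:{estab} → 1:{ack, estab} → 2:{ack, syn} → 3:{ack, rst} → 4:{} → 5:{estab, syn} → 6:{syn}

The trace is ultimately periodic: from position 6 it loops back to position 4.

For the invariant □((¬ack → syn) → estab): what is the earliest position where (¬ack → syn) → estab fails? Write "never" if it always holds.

Check (¬ack → syn) → estab at each position in order: 0 ✓, 1 ✓.
At position 2 the labels are {ack, syn}, so (¬ack → syn) → estab is false there. This is the first violation.

2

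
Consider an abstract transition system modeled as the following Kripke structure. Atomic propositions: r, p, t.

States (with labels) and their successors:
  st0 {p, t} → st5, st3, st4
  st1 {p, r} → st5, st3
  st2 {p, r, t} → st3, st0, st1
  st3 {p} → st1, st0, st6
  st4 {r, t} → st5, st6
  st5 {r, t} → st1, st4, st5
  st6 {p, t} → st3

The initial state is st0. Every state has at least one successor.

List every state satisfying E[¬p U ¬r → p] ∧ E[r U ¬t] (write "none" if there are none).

States satisfying ¬p: {st4, st5}.
States satisfying ¬r → p: {st0, st1, st2, st3, st4, st5, st6}.
States satisfying E[¬p U ¬r → p]: {st0, st1, st2, st3, st4, st5, st6}.
States satisfying r: {st1, st2, st4, st5}.
States satisfying ¬t: {st1, st3}.
States satisfying E[r U ¬t]: {st1, st2, st3, st4, st5}.
States satisfying E[¬p U ¬r → p] ∧ E[r U ¬t]: {st1, st2, st3, st4, st5}.

{st1, st2, st3, st4, st5}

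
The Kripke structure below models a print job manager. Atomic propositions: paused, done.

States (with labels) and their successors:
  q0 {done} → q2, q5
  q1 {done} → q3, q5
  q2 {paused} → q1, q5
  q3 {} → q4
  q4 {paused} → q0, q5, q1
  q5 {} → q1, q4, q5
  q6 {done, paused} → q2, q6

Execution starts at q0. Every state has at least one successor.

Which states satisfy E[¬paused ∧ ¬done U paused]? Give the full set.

States satisfying ¬paused ∧ ¬done: {q3, q5}.
States satisfying paused: {q2, q4, q6}.
States satisfying E[¬paused ∧ ¬done U paused]: {q2, q3, q4, q5, q6}.

{q2, q3, q4, q5, q6}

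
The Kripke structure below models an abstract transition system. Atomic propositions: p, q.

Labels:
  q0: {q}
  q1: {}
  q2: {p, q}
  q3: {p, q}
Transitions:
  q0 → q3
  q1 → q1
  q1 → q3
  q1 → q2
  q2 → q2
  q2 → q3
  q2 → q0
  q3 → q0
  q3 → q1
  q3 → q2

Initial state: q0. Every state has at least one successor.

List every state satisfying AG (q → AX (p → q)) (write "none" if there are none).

{q0, q1, q2, q3}

States satisfying q → AX (p → q): {q0, q1, q2, q3}.
States satisfying AG (q → AX (p → q)): {q0, q1, q2, q3}.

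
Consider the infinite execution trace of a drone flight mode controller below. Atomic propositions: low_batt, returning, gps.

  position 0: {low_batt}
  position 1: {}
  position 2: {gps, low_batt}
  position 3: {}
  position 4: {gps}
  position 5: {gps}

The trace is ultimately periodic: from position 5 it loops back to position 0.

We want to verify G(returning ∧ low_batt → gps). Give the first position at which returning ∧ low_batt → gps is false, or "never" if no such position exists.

never

returning ∧ low_batt → gps holds at every position 0..5, and those are all the positions the trace ever visits, so the invariant G(returning ∧ low_batt → gps) is never violated.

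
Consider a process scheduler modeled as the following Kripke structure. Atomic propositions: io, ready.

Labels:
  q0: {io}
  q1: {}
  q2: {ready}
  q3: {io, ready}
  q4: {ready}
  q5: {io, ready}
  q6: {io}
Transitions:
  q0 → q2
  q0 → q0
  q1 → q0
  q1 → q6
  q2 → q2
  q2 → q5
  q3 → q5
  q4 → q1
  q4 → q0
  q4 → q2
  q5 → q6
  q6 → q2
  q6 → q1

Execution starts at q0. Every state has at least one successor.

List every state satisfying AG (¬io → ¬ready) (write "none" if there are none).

States satisfying ¬io → ¬ready: {q0, q1, q3, q5, q6}.
States satisfying AG (¬io → ¬ready): ∅.

none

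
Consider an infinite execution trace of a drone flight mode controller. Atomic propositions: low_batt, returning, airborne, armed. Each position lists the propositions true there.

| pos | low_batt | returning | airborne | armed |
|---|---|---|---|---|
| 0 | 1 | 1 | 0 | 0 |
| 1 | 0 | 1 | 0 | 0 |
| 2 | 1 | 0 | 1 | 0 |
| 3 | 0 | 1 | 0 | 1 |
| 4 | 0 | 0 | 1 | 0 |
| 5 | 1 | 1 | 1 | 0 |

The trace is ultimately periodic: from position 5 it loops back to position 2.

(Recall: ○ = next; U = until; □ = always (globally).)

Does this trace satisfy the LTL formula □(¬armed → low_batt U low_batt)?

Does not hold

¬armed → low_batt U low_batt must hold at every position from 0 onward. It fails at position 1, so □(¬armed → low_batt U low_batt) is false.
Positions where ¬armed holds: 0, 1, 2, 4, 5.
Check low_batt U low_batt at each: 0→ok, 1→fails, 2→ok, 4→fails, 5→ok.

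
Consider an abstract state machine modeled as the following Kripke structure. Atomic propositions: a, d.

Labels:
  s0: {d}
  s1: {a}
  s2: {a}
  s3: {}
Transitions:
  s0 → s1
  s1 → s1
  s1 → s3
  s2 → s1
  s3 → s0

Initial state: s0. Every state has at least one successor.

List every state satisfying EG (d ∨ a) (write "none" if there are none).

States satisfying d ∨ a: {s0, s1, s2}.
States satisfying EG (d ∨ a): {s0, s1, s2}.

{s0, s1, s2}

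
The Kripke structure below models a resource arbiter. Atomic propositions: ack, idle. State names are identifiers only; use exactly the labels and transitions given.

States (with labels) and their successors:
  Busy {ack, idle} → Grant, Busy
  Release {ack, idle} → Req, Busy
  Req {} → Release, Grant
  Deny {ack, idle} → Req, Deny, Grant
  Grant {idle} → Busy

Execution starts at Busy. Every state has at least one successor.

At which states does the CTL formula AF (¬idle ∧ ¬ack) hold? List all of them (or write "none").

{Req}

States satisfying ¬idle ∧ ¬ack: {Req}.
States satisfying AF (¬idle ∧ ¬ack): {Req}.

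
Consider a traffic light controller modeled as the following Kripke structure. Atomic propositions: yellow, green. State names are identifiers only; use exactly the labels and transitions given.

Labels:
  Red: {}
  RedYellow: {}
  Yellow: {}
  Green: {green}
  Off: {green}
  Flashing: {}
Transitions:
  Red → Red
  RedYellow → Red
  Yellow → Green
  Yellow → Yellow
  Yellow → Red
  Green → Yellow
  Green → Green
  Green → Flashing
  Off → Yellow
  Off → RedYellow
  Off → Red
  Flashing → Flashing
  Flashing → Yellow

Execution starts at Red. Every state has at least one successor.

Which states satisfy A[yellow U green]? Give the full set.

States satisfying yellow: ∅.
States satisfying green: {Green, Off}.
States satisfying A[yellow U green]: {Green, Off}.

{Green, Off}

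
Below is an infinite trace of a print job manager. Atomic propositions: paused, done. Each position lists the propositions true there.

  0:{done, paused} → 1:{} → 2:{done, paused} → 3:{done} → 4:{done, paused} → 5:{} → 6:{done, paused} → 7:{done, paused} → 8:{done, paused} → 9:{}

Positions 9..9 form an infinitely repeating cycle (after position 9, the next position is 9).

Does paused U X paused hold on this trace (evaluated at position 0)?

Satisfied

Walking from position 0: X paused first holds at position 1, and paused holds at every earlier position along the way, so paused U X paused holds.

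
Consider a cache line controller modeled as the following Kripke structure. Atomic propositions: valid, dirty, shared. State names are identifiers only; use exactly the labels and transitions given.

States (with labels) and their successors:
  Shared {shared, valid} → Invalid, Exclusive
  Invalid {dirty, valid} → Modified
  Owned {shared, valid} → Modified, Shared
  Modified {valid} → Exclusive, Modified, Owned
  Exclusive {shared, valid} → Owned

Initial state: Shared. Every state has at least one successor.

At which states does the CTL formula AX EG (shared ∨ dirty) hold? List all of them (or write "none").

States satisfying EG (shared ∨ dirty): {Shared, Owned, Exclusive}.
States satisfying AX EG (shared ∨ dirty): {Exclusive}.

{Exclusive}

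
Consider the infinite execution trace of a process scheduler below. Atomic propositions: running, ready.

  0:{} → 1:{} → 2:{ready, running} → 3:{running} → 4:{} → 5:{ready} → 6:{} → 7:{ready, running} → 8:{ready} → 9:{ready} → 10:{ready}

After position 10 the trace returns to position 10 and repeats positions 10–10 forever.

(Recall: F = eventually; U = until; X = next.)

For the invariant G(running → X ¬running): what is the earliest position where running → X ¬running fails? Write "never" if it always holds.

Check running → X ¬running at each position in order: 0 ✓, 1 ✓.
At position 2 the labels are {ready, running} and the next position 3 has {running}, so running → X ¬running is false there. This is the first violation.

2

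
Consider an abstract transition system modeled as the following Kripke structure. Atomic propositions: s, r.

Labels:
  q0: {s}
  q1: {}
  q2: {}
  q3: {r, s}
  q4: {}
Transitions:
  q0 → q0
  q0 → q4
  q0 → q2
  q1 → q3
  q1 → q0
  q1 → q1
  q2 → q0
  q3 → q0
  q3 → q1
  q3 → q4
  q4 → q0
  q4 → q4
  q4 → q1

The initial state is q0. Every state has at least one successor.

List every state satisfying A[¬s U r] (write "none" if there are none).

{q3}

States satisfying ¬s: {q1, q2, q4}.
States satisfying r: {q3}.
States satisfying A[¬s U r]: {q3}.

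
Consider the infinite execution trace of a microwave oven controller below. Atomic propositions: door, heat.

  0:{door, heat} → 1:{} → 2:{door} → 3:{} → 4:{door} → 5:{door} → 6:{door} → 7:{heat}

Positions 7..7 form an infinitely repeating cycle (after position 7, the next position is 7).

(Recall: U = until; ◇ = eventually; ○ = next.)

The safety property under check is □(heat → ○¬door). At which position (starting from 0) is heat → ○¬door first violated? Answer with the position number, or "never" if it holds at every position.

never

heat → ○¬door holds at every position 0..7, and those are all the positions the trace ever visits, so the invariant □(heat → ○¬door) is never violated.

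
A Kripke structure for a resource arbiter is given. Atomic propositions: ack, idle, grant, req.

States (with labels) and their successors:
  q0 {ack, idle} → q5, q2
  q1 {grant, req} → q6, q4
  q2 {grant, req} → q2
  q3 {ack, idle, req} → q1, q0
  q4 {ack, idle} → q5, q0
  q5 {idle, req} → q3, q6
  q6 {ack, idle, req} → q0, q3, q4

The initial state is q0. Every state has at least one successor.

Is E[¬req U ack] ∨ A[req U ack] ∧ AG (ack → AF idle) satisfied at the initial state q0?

States satisfying ¬req: {q0, q4}.
States satisfying ack: {q0, q3, q4, q6}.
States satisfying E[¬req U ack]: {q0, q3, q4, q6}.
States satisfying req: {q1, q2, q3, q5, q6}.
States satisfying A[req U ack]: {q0, q1, q3, q4, q5, q6}.
States satisfying ack → AF idle: {q0, q1, q2, q3, q4, q5, q6}.
States satisfying AG (ack → AF idle): {q0, q1, q2, q3, q4, q5, q6}.
States satisfying A[req U ack] ∧ AG (ack → AF idle): {q0, q1, q3, q4, q5, q6}.
States satisfying E[¬req U ack] ∨ A[req U ack] ∧ AG (ack → AF idle): {q0, q1, q3, q4, q5, q6}.
q0 ∈ Sat(E[¬req U ack] ∨ A[req U ack] ∧ AG (ack → AF idle)).

Yes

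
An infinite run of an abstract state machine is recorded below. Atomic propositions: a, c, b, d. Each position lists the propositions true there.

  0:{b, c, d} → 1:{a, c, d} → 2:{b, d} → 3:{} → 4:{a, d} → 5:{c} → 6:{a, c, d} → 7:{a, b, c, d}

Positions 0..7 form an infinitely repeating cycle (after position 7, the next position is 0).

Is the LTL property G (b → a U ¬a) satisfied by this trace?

b → a U ¬a holds at every position 0..7, and those are all positions ever visited, so G (b → a U ¬a) holds.
Positions where b holds: 0, 2, 7.
Check a U ¬a at each: 0→ok, 2→ok, 7→ok.

Yes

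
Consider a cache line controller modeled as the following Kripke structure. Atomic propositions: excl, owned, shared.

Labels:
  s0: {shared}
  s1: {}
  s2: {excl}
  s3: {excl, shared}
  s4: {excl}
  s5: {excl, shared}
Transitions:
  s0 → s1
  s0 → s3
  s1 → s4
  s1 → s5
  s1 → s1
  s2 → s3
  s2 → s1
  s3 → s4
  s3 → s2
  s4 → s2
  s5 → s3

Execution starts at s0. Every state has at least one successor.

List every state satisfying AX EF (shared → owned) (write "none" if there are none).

States satisfying EF (shared → owned): {s0, s1, s2, s3, s4, s5}.
States satisfying AX EF (shared → owned): {s0, s1, s2, s3, s4, s5}.

{s0, s1, s2, s3, s4, s5}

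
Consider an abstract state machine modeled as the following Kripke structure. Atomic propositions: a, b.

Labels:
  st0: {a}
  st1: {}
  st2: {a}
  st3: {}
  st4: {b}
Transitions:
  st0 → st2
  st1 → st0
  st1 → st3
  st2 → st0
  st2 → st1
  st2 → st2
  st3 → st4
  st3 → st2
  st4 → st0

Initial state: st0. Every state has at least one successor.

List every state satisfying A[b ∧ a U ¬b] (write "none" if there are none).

States satisfying b ∧ a: ∅.
States satisfying ¬b: {st0, st1, st2, st3}.
States satisfying A[b ∧ a U ¬b]: {st0, st1, st2, st3}.

{st0, st1, st2, st3}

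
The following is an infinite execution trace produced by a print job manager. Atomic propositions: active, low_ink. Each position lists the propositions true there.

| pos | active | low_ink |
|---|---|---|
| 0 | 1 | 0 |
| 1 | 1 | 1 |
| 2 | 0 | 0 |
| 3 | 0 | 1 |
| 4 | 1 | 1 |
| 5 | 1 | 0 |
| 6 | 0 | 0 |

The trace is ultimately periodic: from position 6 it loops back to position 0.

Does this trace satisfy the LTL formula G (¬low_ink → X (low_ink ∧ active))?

Violated

¬low_ink → X (low_ink ∧ active) must hold at every position from 0 onward. It fails at position 2, so G (¬low_ink → X (low_ink ∧ active)) is false.
Positions where ¬low_ink holds: 0, 2, 5, 6.
Check X (low_ink ∧ active) at each: 0→ok, 2→fails, 5→fails, 6→fails.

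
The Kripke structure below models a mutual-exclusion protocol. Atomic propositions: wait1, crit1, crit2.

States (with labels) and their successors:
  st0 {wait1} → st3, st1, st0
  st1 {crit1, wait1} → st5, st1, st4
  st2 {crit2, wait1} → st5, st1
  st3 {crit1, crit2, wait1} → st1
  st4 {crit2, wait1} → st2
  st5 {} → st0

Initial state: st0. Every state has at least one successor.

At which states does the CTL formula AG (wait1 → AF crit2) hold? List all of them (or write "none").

States satisfying wait1 → AF crit2: {st2, st3, st4, st5}.
States satisfying AG (wait1 → AF crit2): ∅.

none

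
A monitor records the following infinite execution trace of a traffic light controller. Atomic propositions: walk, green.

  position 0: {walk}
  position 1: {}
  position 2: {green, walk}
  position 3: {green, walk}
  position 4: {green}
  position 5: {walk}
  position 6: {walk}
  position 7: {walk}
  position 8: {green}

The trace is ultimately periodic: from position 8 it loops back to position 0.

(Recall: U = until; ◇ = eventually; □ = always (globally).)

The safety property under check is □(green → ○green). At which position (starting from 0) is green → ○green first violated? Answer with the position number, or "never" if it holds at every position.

4

Check green → ○green at each position in order: 0 ✓, 1 ✓, 2 ✓, 3 ✓.
At position 4 the labels are {green} and the next position 5 has {walk}, so green → ○green is false there. This is the first violation.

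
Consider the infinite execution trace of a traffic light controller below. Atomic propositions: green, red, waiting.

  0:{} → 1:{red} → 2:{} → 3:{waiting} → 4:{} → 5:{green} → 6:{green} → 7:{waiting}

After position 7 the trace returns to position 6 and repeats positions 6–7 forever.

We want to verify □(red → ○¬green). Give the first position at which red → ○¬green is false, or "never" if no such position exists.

never

red → ○¬green holds at every position 0..7, and those are all the positions the trace ever visits, so the invariant □(red → ○¬green) is never violated.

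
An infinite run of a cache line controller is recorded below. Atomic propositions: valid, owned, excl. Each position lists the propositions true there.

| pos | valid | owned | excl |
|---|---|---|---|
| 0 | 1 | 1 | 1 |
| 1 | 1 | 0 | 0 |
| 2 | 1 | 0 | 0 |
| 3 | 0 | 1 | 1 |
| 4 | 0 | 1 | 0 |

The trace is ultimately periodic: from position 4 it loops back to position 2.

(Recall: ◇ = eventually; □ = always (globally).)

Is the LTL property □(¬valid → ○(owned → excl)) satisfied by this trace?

Violated

¬valid → ○(owned → excl) must hold at every position from 0 onward. It fails at position 3, so □(¬valid → ○(owned → excl)) is false.
Positions where ¬valid holds: 3, 4.
Check ○(owned → excl) at each: 3→fails, 4→ok.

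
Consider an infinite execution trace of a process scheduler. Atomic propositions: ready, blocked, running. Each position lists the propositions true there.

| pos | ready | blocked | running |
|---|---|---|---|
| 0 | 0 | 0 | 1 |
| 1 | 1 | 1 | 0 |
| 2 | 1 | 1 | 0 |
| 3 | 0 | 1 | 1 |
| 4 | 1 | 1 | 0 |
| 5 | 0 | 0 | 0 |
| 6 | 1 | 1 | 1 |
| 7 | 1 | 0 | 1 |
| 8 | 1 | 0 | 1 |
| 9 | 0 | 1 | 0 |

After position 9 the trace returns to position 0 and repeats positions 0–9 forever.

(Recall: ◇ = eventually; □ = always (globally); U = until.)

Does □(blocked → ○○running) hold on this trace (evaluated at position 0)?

No

blocked → ○○running must hold at every position from 0 onward. It fails at position 2, so □(blocked → ○○running) is false.
Positions where blocked holds: 1, 2, 3, 4, 6, 9.
Check ○○running at each: 1→ok, 2→fails, 3→fails, 4→ok, 6→ok, 9→fails.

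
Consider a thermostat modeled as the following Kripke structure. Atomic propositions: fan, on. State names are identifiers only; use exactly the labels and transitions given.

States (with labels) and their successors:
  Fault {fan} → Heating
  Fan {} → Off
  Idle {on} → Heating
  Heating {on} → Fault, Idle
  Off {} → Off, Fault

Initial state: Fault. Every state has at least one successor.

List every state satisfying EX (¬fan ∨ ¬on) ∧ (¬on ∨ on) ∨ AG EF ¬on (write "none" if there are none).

States satisfying ¬fan ∨ ¬on: {Fault, Fan, Idle, Heating, Off}.
States satisfying EX (¬fan ∨ ¬on): {Fault, Fan, Idle, Heating, Off}.
States satisfying ¬on: {Fault, Fan, Off}.
States satisfying ¬on ∨ on: {Fault, Fan, Idle, Heating, Off}.
States satisfying EX (¬fan ∨ ¬on) ∧ (¬on ∨ on): {Fault, Fan, Idle, Heating, Off}.
States satisfying EF ¬on: {Fault, Fan, Idle, Heating, Off}.
States satisfying AG EF ¬on: {Fault, Fan, Idle, Heating, Off}.
States satisfying EX (¬fan ∨ ¬on) ∧ (¬on ∨ on) ∨ AG EF ¬on: {Fault, Fan, Idle, Heating, Off}.

{Fault, Fan, Idle, Heating, Off}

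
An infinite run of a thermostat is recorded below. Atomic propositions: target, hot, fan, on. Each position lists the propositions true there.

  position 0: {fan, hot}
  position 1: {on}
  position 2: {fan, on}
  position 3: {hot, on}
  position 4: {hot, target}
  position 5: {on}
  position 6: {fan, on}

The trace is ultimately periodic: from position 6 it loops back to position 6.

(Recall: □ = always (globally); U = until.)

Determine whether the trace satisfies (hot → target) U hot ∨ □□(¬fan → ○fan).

Walking from position 0: hot first holds at position 0, and hot → target holds at every earlier position along the way, so (hot → target) U hot holds.
□(¬fan → ○fan) must hold at every position from 0 onward. It fails at position 0, so □□(¬fan → ○fan) is false.
At position 0: (hot → target) U hot is true; □□(¬fan → ○fan) is false; so (hot → target) U hot ∨ □□(¬fan → ○fan) is true.

Yes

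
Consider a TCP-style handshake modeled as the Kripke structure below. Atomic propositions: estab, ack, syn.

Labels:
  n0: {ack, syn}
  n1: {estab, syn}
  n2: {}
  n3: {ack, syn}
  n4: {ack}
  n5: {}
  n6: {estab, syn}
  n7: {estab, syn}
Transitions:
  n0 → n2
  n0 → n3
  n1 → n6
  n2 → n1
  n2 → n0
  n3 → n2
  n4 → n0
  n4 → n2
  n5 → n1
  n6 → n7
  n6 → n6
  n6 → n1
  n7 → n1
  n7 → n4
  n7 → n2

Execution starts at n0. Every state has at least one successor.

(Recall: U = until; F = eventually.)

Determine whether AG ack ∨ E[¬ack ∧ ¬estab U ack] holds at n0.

Holds

States satisfying ack: {n0, n3, n4}.
States satisfying AG ack: ∅.
States satisfying ¬ack ∧ ¬estab: {n2, n5}.
States satisfying E[¬ack ∧ ¬estab U ack]: {n0, n2, n3, n4}.
States satisfying AG ack ∨ E[¬ack ∧ ¬estab U ack]: {n0, n2, n3, n4}.
n0 ∈ Sat(AG ack ∨ E[¬ack ∧ ¬estab U ack]).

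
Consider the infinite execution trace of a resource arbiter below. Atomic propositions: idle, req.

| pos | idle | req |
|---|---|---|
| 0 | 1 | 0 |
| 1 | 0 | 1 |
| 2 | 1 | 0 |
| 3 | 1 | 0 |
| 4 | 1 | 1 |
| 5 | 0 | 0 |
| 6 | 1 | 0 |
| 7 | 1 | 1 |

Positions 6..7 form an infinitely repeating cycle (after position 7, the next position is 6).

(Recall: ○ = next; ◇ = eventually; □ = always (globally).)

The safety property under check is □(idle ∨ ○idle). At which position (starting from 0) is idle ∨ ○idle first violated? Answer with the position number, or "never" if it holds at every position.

never

idle ∨ ○idle holds at every position 0..7, and those are all the positions the trace ever visits, so the invariant □(idle ∨ ○idle) is never violated.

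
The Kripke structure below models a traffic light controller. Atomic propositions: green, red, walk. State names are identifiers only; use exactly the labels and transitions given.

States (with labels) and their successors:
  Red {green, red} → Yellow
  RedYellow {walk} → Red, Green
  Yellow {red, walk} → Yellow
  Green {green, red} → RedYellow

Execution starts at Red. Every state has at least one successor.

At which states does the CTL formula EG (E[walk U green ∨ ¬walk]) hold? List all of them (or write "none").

States satisfying E[walk U green ∨ ¬walk]: {Red, RedYellow, Green}.
States satisfying EG (E[walk U green ∨ ¬walk]): {RedYellow, Green}.

{RedYellow, Green}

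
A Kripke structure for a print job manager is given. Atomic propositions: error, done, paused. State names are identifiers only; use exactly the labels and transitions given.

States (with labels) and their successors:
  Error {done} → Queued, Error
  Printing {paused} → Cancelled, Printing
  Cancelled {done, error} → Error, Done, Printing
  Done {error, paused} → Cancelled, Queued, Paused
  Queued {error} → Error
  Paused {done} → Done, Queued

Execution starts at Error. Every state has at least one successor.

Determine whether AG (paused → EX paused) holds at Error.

Satisfied

States satisfying paused → EX paused: {Error, Printing, Cancelled, Queued, Paused}.
States satisfying AG (paused → EX paused): {Error, Queued}.
Every state reachable from Error satisfies paused → EX paused.
Error ∈ Sat(AG (paused → EX paused)).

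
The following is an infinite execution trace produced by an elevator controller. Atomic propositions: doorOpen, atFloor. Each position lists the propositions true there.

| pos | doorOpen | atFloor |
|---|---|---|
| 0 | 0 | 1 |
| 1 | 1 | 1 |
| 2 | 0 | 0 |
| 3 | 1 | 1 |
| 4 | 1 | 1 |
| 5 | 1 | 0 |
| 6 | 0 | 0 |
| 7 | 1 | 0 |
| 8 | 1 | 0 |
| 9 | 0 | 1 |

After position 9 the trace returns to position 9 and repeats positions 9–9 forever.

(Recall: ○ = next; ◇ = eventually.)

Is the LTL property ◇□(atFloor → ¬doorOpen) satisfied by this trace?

Yes

□(atFloor → ¬doorOpen) holds at position 5, which is reachable from 0, so ◇□(atFloor → ¬doorOpen) holds.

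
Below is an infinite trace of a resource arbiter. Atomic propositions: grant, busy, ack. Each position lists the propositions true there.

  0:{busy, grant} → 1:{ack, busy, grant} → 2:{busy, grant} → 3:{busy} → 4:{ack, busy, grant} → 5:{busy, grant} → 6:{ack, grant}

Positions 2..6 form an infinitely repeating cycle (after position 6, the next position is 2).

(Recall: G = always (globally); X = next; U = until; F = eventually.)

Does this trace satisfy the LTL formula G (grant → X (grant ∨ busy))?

Holds

grant → X (grant ∨ busy) holds at every position 0..6, and those are all positions ever visited, so G (grant → X (grant ∨ busy)) holds.
Positions where grant holds: 0, 1, 2, 4, 5, 6.
Check X (grant ∨ busy) at each: 0→ok, 1→ok, 2→ok, 4→ok, 5→ok, 6→ok.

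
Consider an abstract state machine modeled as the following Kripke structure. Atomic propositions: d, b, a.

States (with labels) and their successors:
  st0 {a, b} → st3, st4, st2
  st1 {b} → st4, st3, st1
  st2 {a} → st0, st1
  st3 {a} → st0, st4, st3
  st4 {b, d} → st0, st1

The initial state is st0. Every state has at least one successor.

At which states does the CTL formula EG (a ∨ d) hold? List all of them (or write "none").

{st0, st2, st3, st4}

States satisfying a ∨ d: {st0, st2, st3, st4}.
States satisfying EG (a ∨ d): {st0, st2, st3, st4}.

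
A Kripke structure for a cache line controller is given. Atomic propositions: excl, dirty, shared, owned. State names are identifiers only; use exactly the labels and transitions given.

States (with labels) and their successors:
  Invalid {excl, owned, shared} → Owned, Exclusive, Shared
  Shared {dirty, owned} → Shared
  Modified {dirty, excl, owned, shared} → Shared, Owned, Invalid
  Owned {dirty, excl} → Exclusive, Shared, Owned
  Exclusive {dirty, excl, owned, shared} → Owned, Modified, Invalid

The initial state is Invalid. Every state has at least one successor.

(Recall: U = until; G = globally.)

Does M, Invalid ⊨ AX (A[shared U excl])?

No

States satisfying A[shared U excl]: {Invalid, Modified, Owned, Exclusive}.
States satisfying AX (A[shared U excl]): {Exclusive}.
Invalid ∉ Sat(AX (A[shared U excl])).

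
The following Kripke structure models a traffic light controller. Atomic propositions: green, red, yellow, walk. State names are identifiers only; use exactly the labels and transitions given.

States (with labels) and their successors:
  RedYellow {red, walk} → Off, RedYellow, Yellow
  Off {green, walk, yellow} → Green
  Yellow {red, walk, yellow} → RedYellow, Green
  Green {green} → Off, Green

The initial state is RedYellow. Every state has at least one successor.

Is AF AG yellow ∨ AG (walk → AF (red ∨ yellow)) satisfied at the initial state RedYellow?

States satisfying AG yellow: ∅.
States satisfying AF AG yellow: ∅.
States satisfying walk → AF (red ∨ yellow): {RedYellow, Off, Yellow, Green}.
States satisfying AG (walk → AF (red ∨ yellow)): {RedYellow, Off, Yellow, Green}.
States satisfying AF AG yellow ∨ AG (walk → AF (red ∨ yellow)): {RedYellow, Off, Yellow, Green}.
RedYellow ∈ Sat(AF AG yellow ∨ AG (walk → AF (red ∨ yellow))).

Holds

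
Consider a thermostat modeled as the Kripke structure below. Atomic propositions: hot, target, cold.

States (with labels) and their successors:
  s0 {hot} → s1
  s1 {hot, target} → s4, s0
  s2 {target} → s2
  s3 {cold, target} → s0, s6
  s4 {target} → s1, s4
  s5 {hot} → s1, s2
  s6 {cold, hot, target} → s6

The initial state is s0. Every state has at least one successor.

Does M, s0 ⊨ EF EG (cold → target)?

States satisfying EG (cold → target): {s0, s1, s2, s3, s4, s5, s6}.
States satisfying EF EG (cold → target): {s0, s1, s2, s3, s4, s5, s6}.
Some path from s0 reaches a state where EG (cold → target) holds.
s0 ∈ Sat(EF EG (cold → target)).

Yes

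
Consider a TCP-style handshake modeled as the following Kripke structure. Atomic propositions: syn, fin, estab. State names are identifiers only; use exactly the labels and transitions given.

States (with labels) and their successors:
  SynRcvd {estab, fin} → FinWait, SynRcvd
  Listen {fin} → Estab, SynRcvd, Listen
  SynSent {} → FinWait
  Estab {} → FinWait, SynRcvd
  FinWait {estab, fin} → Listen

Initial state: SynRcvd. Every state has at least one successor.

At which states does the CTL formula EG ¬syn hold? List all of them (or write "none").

{SynRcvd, Listen, SynSent, Estab, FinWait}

States satisfying ¬syn: {SynRcvd, Listen, SynSent, Estab, FinWait}.
States satisfying EG ¬syn: {SynRcvd, Listen, SynSent, Estab, FinWait}.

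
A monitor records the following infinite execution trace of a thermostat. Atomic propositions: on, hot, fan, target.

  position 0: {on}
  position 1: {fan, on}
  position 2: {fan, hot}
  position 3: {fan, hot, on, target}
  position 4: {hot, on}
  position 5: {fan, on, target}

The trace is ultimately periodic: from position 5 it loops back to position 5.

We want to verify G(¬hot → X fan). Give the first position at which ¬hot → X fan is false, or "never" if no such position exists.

never

¬hot → X fan holds at every position 0..5, and those are all the positions the trace ever visits, so the invariant G(¬hot → X fan) is never violated.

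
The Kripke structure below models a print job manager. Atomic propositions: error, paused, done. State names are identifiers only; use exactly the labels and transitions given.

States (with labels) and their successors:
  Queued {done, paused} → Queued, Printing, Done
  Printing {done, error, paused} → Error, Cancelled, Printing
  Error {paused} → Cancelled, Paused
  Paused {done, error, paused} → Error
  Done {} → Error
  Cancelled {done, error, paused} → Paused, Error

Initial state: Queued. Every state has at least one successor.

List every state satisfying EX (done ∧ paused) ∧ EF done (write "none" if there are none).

States satisfying done ∧ paused: {Queued, Printing, Paused, Cancelled}.
States satisfying EX (done ∧ paused): {Queued, Printing, Error, Cancelled}.
States satisfying done: {Queued, Printing, Paused, Cancelled}.
States satisfying EF done: {Queued, Printing, Error, Paused, Done, Cancelled}.
States satisfying EX (done ∧ paused) ∧ EF done: {Queued, Printing, Error, Cancelled}.

{Queued, Printing, Error, Cancelled}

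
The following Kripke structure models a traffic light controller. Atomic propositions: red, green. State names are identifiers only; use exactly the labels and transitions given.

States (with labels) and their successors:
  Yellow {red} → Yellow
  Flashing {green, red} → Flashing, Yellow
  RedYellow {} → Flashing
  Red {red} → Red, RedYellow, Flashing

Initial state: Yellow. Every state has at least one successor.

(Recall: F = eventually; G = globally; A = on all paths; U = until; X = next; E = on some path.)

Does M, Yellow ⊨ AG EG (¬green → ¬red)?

Violated

States satisfying EG (¬green → ¬red): {Flashing, RedYellow}.
States satisfying AG EG (¬green → ¬red): ∅.
Yellow is reachable from Yellow and violates EG (¬green → ¬red), so AG fails at Yellow.
Yellow ∉ Sat(AG EG (¬green → ¬red)).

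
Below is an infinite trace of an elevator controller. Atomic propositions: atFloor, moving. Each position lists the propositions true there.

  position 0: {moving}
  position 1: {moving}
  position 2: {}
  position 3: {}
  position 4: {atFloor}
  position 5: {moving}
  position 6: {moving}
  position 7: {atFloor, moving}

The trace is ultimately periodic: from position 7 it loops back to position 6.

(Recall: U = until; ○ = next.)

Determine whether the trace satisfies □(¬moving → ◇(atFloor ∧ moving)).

¬moving → ◇(atFloor ∧ moving) holds at every position 0..7, and those are all positions ever visited, so □(¬moving → ◇(atFloor ∧ moving)) holds.
Positions where ¬moving holds: 2, 3, 4.
Check ◇(atFloor ∧ moving) at each: 2→ok, 3→ok, 4→ok.

Yes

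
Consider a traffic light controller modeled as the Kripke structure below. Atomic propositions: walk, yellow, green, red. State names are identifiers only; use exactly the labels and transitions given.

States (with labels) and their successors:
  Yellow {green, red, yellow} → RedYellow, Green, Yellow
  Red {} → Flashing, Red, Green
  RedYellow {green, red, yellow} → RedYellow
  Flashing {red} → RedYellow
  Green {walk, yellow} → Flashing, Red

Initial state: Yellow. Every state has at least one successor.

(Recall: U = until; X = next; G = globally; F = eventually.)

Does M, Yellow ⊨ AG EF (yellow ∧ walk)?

States satisfying EF (yellow ∧ walk): {Yellow, Red, Green}.
States satisfying AG EF (yellow ∧ walk): ∅.
Flashing is reachable from Yellow and violates EF (yellow ∧ walk), so AG fails at Yellow.
Yellow ∉ Sat(AG EF (yellow ∧ walk)).

No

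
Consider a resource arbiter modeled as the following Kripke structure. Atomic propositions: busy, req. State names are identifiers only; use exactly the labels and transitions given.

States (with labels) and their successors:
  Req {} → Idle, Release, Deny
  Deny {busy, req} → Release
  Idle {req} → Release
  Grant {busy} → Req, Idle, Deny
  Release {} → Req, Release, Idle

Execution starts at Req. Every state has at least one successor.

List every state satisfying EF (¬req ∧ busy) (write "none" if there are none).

{Grant}

States satisfying ¬req ∧ busy: {Grant}.
States satisfying EF (¬req ∧ busy): {Grant}.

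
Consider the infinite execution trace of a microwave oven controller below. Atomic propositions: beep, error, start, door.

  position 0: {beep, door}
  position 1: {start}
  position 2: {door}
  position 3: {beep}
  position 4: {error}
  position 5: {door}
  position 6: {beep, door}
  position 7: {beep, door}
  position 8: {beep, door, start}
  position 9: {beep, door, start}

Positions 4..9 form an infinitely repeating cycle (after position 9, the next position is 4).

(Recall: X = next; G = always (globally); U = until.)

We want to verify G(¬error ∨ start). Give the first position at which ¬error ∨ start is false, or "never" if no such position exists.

Check ¬error ∨ start at each position in order: 0 ✓, 1 ✓, 2 ✓, 3 ✓.
At position 4 the labels are {error}, so ¬error ∨ start is false there. This is the first violation.

4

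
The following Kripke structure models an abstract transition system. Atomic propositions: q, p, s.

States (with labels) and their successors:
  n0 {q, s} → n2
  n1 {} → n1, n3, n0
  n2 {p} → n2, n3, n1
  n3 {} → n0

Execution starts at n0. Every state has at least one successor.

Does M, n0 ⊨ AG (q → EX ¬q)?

Satisfied

States satisfying q → EX ¬q: {n0, n1, n2, n3}.
States satisfying AG (q → EX ¬q): {n0, n1, n2, n3}.
Every state reachable from n0 satisfies q → EX ¬q.
n0 ∈ Sat(AG (q → EX ¬q)).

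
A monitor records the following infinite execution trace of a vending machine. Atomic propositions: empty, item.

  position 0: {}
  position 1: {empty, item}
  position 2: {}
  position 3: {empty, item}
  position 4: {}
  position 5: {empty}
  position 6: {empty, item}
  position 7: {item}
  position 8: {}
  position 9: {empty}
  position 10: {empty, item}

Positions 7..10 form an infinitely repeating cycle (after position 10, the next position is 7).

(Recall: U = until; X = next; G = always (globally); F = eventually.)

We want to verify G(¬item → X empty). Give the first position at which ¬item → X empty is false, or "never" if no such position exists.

never

¬item → X empty holds at every position 0..10, and those are all the positions the trace ever visits, so the invariant G(¬item → X empty) is never violated.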